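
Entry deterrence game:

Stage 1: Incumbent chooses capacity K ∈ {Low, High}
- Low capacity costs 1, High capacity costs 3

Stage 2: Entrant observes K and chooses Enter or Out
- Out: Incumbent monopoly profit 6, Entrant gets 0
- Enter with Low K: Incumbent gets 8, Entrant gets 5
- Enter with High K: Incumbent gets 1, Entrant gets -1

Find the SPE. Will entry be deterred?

SPE: (Low, Enter|Low, Out|High); Entry not deterred. Incumbent net profit = 7, Entrant gets 5

Work:
After Low K: Entrant enters (5 > 0)
After High K: Entrant stays out (-1 < 0)
Incumbent: Low → 8−1=7, High → 6−3=3
Incumbent chooses Low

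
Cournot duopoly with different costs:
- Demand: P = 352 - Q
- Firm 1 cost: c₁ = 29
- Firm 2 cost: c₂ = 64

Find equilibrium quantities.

q₁* = 119.33, q₂* = 84.33

Work:
Reaction: q₁ = (352 - 29 - q₂)/2
Reaction: q₂ = (352 - 64 - q₁)/2
Solve simultaneously:
q₁* = (352 - 2×29 + 64)/3 = 119.33
q₂* = (352 - 2×64 + 29)/3 = 84.33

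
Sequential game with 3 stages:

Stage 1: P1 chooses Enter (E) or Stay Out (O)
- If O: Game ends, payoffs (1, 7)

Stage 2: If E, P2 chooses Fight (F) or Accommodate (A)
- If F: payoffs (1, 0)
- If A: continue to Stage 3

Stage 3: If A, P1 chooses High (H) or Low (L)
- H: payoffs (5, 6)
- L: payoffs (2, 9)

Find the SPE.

SPE: (E, A, H); Outcome (5, 6)

Work:
Stage 3: P1 chooses H (5 vs 2)
Stage 2: P2: F->0, A->6 (anticipating H). Choose A
Stage 1: P1: O->1, E->5 (anticipating A, H). Choose E
SPE path: E -> A -> H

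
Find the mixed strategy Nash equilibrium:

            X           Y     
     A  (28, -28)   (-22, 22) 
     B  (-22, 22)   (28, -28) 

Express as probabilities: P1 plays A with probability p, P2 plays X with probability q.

p = 0.5, q = 0.5

Work:
Find probabilities that make opponent indifferent:
P2 chooses q to make P1 indifferent between A and B
P1 chooses p to make P2 indifferent between X and Y
Mixed NE: P1 plays (A: 0.5, B: 0.5), P2 plays (X: 0.5, Y: 0.5)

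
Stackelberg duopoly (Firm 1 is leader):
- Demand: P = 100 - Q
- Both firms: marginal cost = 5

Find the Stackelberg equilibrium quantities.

q₁* (leader) = 47.5, q₂* (follower) = 23.75

Work:
Follower's reaction: q₂ = (a - c - q₁)/2
Leader substitutes: π₁ = q₁·(a - q₁ - (a-c-q₁)/2 - c)
FOC: q₁* = (100 - 5)/2 = 47.50
Then: q₂* = (100 - 5 - 47.5)/2 = 23.75
Leader has first-mover advantage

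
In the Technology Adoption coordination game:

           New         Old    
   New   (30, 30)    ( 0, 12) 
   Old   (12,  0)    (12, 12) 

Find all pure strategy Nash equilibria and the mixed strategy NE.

Pure NE: (New, New) and (Old, Old); Mixed NE: p = 0.4, q = 0.4

Work:
Check pure NE:
(New, New): (30, 30) - no unilateral deviation beneficial
(Old, Old): (12, 12) - no unilateral deviation beneficial
Mixed NE: P1 plays New with p = 0.4, P2 plays New with q = 0.4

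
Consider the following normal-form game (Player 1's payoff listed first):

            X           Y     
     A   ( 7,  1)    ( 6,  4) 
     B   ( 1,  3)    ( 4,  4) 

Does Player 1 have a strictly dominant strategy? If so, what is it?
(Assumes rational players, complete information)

Yes, Player 1's strictly dominant strategy is A

Work:
A strategy strictly dominates another if it gives a strictly higher payoff against every opponent action. Compare each pair of P1's strategies column-by-column:
  A vs B: [7 vs 1, 6 vs 4] → A strictly dominates B
  B vs A: [1 vs 7, 4 vs 6] → B does not strictly dominate A (column X: 1 ≤ 7)
A strictly dominates every other strategy → strictly dominant.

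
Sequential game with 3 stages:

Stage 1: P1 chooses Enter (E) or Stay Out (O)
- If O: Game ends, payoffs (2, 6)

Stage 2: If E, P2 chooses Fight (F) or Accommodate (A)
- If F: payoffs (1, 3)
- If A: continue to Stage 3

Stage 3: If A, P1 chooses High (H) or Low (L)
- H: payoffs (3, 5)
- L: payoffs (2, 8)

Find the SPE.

SPE: (E, A, H); Outcome (3, 5)

Work:
Stage 3: P1 chooses H (3 vs 2)
Stage 2: P2: F->3, A->5 (anticipating H). Choose A
Stage 1: P1: O->2, E->3 (anticipating A, H). Choose E
SPE path: E -> A -> H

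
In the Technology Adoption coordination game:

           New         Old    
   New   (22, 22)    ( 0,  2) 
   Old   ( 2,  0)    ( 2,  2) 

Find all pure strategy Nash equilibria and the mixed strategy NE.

Pure NE: (New, New) and (Old, Old); Mixed NE: p = 0.0909, q = 0.0909

Work:
Check pure NE:
(New, New): (22, 22) - no unilateral deviation beneficial
(Old, Old): (2, 2) - no unilateral deviation beneficial
Mixed NE: P1 plays New with p = 0.0909, P2 plays New with q = 0.0909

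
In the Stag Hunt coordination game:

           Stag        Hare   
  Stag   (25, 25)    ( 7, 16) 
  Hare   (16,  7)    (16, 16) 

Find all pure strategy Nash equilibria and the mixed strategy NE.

Pure NE: (Stag, Stag) and (Hare, Hare); Mixed NE: p = 0.5, q = 0.5

Work:
Check pure NE:
(Stag, Stag): (25, 25) - no unilateral deviation beneficial
(Hare, Hare): (16, 16) - no unilateral deviation beneficial
Mixed NE: P1 plays Stag with p = 0.5, P2 plays Stag with q = 0.5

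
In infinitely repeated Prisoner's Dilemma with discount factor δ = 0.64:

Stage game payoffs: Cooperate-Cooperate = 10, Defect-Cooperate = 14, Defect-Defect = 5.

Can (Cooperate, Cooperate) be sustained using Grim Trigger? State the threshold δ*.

δ* = 0.4444; since δ = 0.64 ≥ 0.4444, cooperation can be sustained

Work:
For Grim Trigger:
Cooperate forever: 10/(1-δ)
Defect then punished: 14 + 5·δ/(1-δ)
Need: 10/(1-δ) ≥ 14 + 5·δ/(1-δ)
Solving: δ ≥ (T-R)/(T-P) = (14-10)/(14-5) = 0.4444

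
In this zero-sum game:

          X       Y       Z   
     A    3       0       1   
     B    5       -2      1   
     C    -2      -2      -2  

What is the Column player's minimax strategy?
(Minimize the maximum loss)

Column should play Y, value = 0

Work:
Column player minimizes Row's maximum payoff:
Column X: max payoff to Row = 5
Column Y: max payoff to Row = 0
Column Z: max payoff to Row = 1
Minimum is 0, achieved by column Y.
Minimax strategy: Y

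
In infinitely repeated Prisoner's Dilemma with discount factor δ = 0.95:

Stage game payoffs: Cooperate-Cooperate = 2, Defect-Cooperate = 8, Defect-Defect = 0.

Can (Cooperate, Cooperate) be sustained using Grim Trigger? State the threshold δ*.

δ* = 0.75; since δ = 0.95 ≥ 0.75, cooperation can be sustained

Work:
For Grim Trigger:
Cooperate forever: 2/(1-δ)
Defect then punished: 8 + 0·δ/(1-δ)
Need: 2/(1-δ) ≥ 8 + 0·δ/(1-δ)
Solving: δ ≥ (T-R)/(T-P) = (8-2)/(8-0) = 0.75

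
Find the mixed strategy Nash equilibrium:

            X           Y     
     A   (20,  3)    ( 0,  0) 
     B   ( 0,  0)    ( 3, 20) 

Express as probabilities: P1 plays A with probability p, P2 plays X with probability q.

p = 0.8696, q = 0.1304

Work:
Find probabilities that make opponent indifferent:
P2 chooses q to make P1 indifferent between A and B
P1 chooses p to make P2 indifferent between X and Y
Mixed NE: P1 plays (A: 0.8696, B: 0.1304), P2 plays (X: 0.1304, Y: 0.8696)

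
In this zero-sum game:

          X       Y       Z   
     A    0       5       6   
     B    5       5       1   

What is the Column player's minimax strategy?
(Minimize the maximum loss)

Column should play X or Y (all achieve the minimum), value = 5

Work:
Column player minimizes Row's maximum payoff:
Column X: max payoff to Row = 5
Column Y: max payoff to Row = 5
Column Z: max payoff to Row = 6
Minimum is 5, achieved by columns X, Y (tied).
Each of X or Y is a minimax strategy.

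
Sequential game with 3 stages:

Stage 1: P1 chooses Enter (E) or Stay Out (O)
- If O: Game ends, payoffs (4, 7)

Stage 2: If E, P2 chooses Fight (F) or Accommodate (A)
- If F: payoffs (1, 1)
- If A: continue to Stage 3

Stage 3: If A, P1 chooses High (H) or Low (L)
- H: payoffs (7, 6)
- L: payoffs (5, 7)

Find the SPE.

SPE: (E, A, H); Outcome (7, 6)

Work:
Stage 3: P1 chooses H (7 vs 5)
Stage 2: P2: F->1, A->6 (anticipating H). Choose A
Stage 1: P1: O->4, E->7 (anticipating A, H). Choose E
SPE path: E -> A -> H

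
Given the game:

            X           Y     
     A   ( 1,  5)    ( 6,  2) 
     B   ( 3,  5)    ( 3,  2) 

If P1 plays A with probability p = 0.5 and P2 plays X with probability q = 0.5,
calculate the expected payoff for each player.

E[P1] = 3.25, E[P2] = 3.5

Work:
E[P1] = p·q·π₁(A,X) + p·(1-q)·π₁(A,Y) + (1-p)·q·π₁(B,X) + (1-p)·(1-q)·π₁(B,Y)
= 0.5·0.5·1 + 0.5·0.5·6 + 0.5·0.5·3 + 0.5·0.5·3
= 3.25

E[P2] = 3.5 (similar calculation)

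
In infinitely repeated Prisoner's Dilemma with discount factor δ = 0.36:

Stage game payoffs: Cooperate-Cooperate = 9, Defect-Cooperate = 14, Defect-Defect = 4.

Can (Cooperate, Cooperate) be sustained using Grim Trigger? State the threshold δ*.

δ* = 0.5; since δ = 0.36 < 0.5, cooperation cannot be sustained

Work:
For Grim Trigger:
Cooperate forever: 9/(1-δ)
Defect then punished: 14 + 4·δ/(1-δ)
Need: 9/(1-δ) ≥ 14 + 4·δ/(1-δ)
Solving: δ ≥ (T-R)/(T-P) = (14-9)/(14-4) = 0.5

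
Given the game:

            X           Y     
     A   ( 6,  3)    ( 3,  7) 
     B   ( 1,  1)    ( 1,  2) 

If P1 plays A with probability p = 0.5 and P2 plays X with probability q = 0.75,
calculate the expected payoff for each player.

E[P1] = 3.125, E[P2] = 2.625

Work:
E[P1] = p·q·π₁(A,X) + p·(1-q)·π₁(A,Y) + (1-p)·q·π₁(B,X) + (1-p)·(1-q)·π₁(B,Y)
= 0.5·0.75·6 + 0.5·0.25·3 + 0.5·0.75·1 + 0.5·0.25·1
= 3.125

E[P2] = 2.625 (similar calculation)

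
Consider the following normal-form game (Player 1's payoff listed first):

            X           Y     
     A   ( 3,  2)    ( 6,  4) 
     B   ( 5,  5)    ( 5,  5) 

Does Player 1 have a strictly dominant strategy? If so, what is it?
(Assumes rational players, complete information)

No strictly dominant strategy exists for Player 1

Work:
A strategy strictly dominates another if it gives a strictly higher payoff against every opponent action. Compare each pair of P1's strategies column-by-column:
  A vs B: [3 vs 5, 6 vs 5] → A does not strictly dominate B (column X: 3 ≤ 5)
  B vs A: [5 vs 3, 5 vs 6] → B does not strictly dominate A (column Y: 5 ≤ 6)
No single strategy strictly dominates all others → no strictly dominant strategy.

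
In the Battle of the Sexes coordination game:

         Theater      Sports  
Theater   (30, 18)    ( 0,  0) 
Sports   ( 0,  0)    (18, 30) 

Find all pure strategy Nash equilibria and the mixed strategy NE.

Pure NE: (Theater, Theater) and (Sports, Sports); Mixed NE: p = 0.625, q = 0.375

Work:
Check pure NE:
(Theater, Theater): (30, 18) - no unilateral deviation beneficial
(Sports, Sports): (18, 30) - no unilateral deviation beneficial
Mixed NE: P1 plays Theater with p = 0.625, P2 plays Theater with q = 0.375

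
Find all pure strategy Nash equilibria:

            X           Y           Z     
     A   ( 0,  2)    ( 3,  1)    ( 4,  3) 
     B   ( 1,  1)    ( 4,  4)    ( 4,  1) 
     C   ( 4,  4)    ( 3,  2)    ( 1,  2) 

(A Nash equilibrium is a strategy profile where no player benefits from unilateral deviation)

Nash equilibrium: (A, Z), (B, Y), (C, X)

Work:
Best responses:
  P1 vs X: payoffs [0, 1, 4] → best response C (payoff 4)
  P1 vs Y: payoffs [3, 4, 3] → best response B (payoff 4)
  P1 vs Z: payoffs [4, 4, 1] → best response A/B (payoff 4)
  P2 vs A: payoffs [2, 1, 3] → best response Z (payoff 3)
  P2 vs B: payoffs [1, 4, 1] → best response Y (payoff 4)
  P2 vs C: payoffs [4, 2, 2] → best response X (payoff 4)
Mutual best responses: (A,Z), (B,Y), (C,X) → Nash equilibria.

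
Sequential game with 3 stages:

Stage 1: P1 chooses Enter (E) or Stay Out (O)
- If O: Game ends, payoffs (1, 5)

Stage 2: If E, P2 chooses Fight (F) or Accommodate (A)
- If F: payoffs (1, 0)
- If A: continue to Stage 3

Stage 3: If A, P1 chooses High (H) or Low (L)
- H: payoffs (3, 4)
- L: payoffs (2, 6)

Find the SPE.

SPE: (E, A, H); Outcome (3, 4)

Work:
Stage 3: P1 chooses H (3 vs 2)
Stage 2: P2: F->0, A->4 (anticipating H). Choose A
Stage 1: P1: O->1, E->3 (anticipating A, H). Choose E
SPE path: E -> A -> H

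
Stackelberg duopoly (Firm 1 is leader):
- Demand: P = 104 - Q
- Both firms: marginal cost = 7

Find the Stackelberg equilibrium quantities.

q₁* (leader) = 48.5, q₂* (follower) = 24.25

Work:
Follower's reaction: q₂ = (a - c - q₁)/2
Leader substitutes: π₁ = q₁·(a - q₁ - (a-c-q₁)/2 - c)
FOC: q₁* = (104 - 7)/2 = 48.50
Then: q₂* = (104 - 7 - 48.5)/2 = 24.25
Leader has first-mover advantage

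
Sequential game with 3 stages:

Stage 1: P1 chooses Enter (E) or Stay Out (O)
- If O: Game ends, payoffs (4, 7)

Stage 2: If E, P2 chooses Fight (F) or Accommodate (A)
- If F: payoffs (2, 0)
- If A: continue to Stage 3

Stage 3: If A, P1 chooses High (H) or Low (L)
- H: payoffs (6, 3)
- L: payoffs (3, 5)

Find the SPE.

SPE: (E, A, H); Outcome (6, 3)

Work:
Stage 3: P1 chooses H (6 vs 3)
Stage 2: P2: F->0, A->3 (anticipating H). Choose A
Stage 1: P1: O->4, E->6 (anticipating A, H). Choose E
SPE path: E -> A -> H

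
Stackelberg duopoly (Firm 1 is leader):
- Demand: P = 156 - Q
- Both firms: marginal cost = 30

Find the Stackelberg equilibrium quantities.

q₁* (leader) = 63.0, q₂* (follower) = 31.5

Work:
Follower's reaction: q₂ = (a - c - q₁)/2
Leader substitutes: π₁ = q₁·(a - q₁ - (a-c-q₁)/2 - c)
FOC: q₁* = (156 - 30)/2 = 63.00
Then: q₂* = (156 - 30 - 63.0)/2 = 31.50
Leader has first-mover advantage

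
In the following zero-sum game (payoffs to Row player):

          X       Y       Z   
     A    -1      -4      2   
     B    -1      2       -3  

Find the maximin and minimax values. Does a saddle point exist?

Maximin = -3, Minimax = -1, Saddle: False

Work:
Row minimums: [-4, -3] → maximin = -3
Column maximums: [-1, 2, 2] → minimax = -1
No saddle point (maximin ≠ minimax). Mixed strategy needed.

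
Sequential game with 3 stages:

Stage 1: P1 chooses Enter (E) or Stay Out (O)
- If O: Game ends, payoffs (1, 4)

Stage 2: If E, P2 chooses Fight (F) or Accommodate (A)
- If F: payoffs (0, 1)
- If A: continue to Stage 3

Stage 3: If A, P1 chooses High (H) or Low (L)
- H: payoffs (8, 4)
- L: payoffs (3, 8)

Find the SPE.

SPE: (E, A, H); Outcome (8, 4)

Work:
Stage 3: P1 chooses H (8 vs 3)
Stage 2: P2: F->1, A->4 (anticipating H). Choose A
Stage 1: P1: O->1, E->8 (anticipating A, H). Choose E
SPE path: E -> A -> H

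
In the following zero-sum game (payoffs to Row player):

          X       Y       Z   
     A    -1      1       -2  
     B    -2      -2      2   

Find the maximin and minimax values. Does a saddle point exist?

Maximin = -2, Minimax = -1, Saddle: False

Work:
Row minimums: [-2, -2] → maximin = -2
Column maximums: [-1, 1, 2] → minimax = -1
No saddle point (maximin ≠ minimax). Mixed strategy needed.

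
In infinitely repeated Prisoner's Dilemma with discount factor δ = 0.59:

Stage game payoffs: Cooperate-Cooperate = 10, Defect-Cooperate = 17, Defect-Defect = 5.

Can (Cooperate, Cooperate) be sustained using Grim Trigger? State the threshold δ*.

δ* = 0.5833; since δ = 0.59 ≥ 0.5833, cooperation can be sustained

Work:
For Grim Trigger:
Cooperate forever: 10/(1-δ)
Defect then punished: 17 + 5·δ/(1-δ)
Need: 10/(1-δ) ≥ 17 + 5·δ/(1-δ)
Solving: δ ≥ (T-R)/(T-P) = (17-10)/(17-5) = 0.5833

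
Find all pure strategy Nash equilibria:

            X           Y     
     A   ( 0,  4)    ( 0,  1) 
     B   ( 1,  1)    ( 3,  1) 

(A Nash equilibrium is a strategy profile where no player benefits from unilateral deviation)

Nash equilibrium: (B, X), (B, Y)

Work:
Best responses:
  P1 vs X: payoffs [0, 1] → best response B (payoff 1)
  P1 vs Y: payoffs [0, 3] → best response B (payoff 3)
  P2 vs A: payoffs [4, 1] → best response X (payoff 4)
  P2 vs B: payoffs [1, 1] → best response X/Y (payoff 1)
Mutual best responses: (B,X), (B,Y) → Nash equilibria.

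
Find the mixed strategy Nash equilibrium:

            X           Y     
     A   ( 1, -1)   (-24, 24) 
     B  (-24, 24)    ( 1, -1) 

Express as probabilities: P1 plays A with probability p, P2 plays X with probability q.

p = 0.5, q = 0.5

Work:
Find probabilities that make opponent indifferent:
P2 chooses q to make P1 indifferent between A and B
P1 chooses p to make P2 indifferent between X and Y
Mixed NE: P1 plays (A: 0.5, B: 0.5), P2 plays (X: 0.5, Y: 0.5)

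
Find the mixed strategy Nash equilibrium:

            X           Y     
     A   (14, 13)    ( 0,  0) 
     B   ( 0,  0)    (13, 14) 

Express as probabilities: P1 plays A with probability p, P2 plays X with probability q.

p = 0.5185, q = 0.4815

Work:
Find probabilities that make opponent indifferent:
P2 chooses q to make P1 indifferent between A and B
P1 chooses p to make P2 indifferent between X and Y
Mixed NE: P1 plays (A: 0.5185, B: 0.4815), P2 plays (X: 0.4815, Y: 0.5185)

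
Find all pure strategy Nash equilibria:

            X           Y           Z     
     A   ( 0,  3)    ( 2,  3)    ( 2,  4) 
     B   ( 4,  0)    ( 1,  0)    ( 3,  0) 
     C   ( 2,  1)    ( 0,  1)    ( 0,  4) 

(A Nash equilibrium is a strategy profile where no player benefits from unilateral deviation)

Nash equilibrium: (B, X), (B, Z)

Work:
Best responses:
  P1 vs X: payoffs [0, 4, 2] → best response B (payoff 4)
  P1 vs Y: payoffs [2, 1, 0] → best response A (payoff 2)
  P1 vs Z: payoffs [2, 3, 0] → best response B (payoff 3)
  P2 vs A: payoffs [3, 3, 4] → best response Z (payoff 4)
  P2 vs B: payoffs [0, 0, 0] → best response X/Y/Z (payoff 0)
  P2 vs C: payoffs [1, 1, 4] → best response Z (payoff 4)
Mutual best responses: (B,X), (B,Z) → Nash equilibria.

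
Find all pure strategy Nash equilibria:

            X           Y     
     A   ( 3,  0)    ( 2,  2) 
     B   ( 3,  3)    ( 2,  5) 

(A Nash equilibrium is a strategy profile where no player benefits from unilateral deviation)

Nash equilibrium: (A, Y), (B, Y)

Work:
Best responses:
  P1 vs X: payoffs [3, 3] → best response A/B (payoff 3)
  P1 vs Y: payoffs [2, 2] → best response A/B (payoff 2)
  P2 vs A: payoffs [0, 2] → best response Y (payoff 2)
  P2 vs B: payoffs [3, 5] → best response Y (payoff 5)
Mutual best responses: (A,Y), (B,Y) → Nash equilibria.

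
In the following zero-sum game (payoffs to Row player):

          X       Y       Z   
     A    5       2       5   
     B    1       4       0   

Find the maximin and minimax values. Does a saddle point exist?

Maximin = 2, Minimax = 4, Saddle: False

Work:
Row minimums: [2, 0] → maximin = 2
Column maximums: [5, 4, 5] → minimax = 4
No saddle point (maximin ≠ minimax). Mixed strategy needed.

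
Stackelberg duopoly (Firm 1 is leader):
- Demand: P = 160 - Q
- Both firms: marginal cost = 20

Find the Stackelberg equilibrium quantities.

q₁* (leader) = 70.0, q₂* (follower) = 35.0

Work:
Follower's reaction: q₂ = (a - c - q₁)/2
Leader substitutes: π₁ = q₁·(a - q₁ - (a-c-q₁)/2 - c)
FOC: q₁* = (160 - 20)/2 = 70.00
Then: q₂* = (160 - 20 - 70.0)/2 = 35.00
Leader has first-mover advantage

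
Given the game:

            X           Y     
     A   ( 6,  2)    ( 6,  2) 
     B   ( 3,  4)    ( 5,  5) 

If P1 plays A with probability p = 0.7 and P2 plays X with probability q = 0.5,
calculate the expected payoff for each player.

E[P1] = 5.4, E[P2] = 2.75

Work:
E[P1] = p·q·π₁(A,X) + p·(1-q)·π₁(A,Y) + (1-p)·q·π₁(B,X) + (1-p)·(1-q)·π₁(B,Y)
= 0.7·0.5·6 + 0.7·0.5·6 + 0.3·0.5·3 + 0.3·0.5·5
= 5.4

E[P2] = 2.75 (similar calculation)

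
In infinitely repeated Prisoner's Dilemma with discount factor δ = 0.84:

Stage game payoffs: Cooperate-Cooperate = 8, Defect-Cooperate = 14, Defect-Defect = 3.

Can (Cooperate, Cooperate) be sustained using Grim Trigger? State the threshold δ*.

δ* = 0.5455; since δ = 0.84 ≥ 0.5455, cooperation can be sustained

Work:
For Grim Trigger:
Cooperate forever: 8/(1-δ)
Defect then punished: 14 + 3·δ/(1-δ)
Need: 8/(1-δ) ≥ 14 + 3·δ/(1-δ)
Solving: δ ≥ (T-R)/(T-P) = (14-8)/(14-3) = 0.5455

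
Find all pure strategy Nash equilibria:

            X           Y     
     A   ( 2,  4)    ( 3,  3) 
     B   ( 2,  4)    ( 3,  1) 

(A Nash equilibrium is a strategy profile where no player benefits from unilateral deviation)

Nash equilibrium: (A, X), (B, X)

Work:
Best responses:
  P1 vs X: payoffs [2, 2] → best response A/B (payoff 2)
  P1 vs Y: payoffs [3, 3] → best response A/B (payoff 3)
  P2 vs A: payoffs [4, 3] → best response X (payoff 4)
  P2 vs B: payoffs [4, 1] → best response X (payoff 4)
Mutual best responses: (A,X), (B,X) → Nash equilibria.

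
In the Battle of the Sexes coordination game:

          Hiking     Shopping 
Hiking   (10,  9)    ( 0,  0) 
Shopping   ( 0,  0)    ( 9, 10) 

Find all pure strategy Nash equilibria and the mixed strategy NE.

Pure NE: (Hiking, Hiking) and (Shopping, Shopping); Mixed NE: p = 0.5263, q = 0.4737

Work:
Check pure NE:
(Hiking, Hiking): (10, 9) - no unilateral deviation beneficial
(Shopping, Shopping): (9, 10) - no unilateral deviation beneficial
Mixed NE: P1 plays Hiking with p = 0.5263, P2 plays Hiking with q = 0.4737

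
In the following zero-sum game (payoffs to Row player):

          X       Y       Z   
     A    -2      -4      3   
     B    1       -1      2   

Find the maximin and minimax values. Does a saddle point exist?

Maximin = -1, Minimax = -1, Saddle: True

Work:
Row minimums: [-4, -1] → maximin = -1
Column maximums: [1, -1, 3] → minimax = -1
Saddle point exists! Game value = -1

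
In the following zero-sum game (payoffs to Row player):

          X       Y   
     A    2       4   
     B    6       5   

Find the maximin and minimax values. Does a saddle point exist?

Maximin = 5, Minimax = 5, Saddle: True

Work:
Row minimums: [2, 5] → maximin = 5
Column maximums: [6, 5] → minimax = 5
Saddle point exists! Game value = 5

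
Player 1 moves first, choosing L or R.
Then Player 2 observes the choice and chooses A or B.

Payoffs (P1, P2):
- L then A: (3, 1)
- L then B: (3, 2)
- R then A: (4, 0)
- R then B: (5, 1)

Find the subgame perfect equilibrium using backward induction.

P1 plays R, P2 plays B after L and B after R; Payoff (5, 1)

Work:
Backward induction:
After L: P2 chooses B → P1 gets 3
After R: P2 chooses B → P1 gets 5
P1 chooses R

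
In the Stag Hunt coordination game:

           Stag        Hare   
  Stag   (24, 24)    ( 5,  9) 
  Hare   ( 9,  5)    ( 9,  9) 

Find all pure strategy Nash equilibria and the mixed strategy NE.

Pure NE: (Stag, Stag) and (Hare, Hare); Mixed NE: p = 0.2105, q = 0.2105

Work:
Check pure NE:
(Stag, Stag): (24, 24) - no unilateral deviation beneficial
(Hare, Hare): (9, 9) - no unilateral deviation beneficial
Mixed NE: P1 plays Stag with p = 0.2105, P2 plays Stag with q = 0.2105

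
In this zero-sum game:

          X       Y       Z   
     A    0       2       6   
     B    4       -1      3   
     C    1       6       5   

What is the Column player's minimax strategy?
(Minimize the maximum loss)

Column should play X, value = 4

Work:
Column player minimizes Row's maximum payoff:
Column X: max payoff to Row = 4
Column Y: max payoff to Row = 6
Column Z: max payoff to Row = 6
Minimum is 4, achieved by column X.
Minimax strategy: X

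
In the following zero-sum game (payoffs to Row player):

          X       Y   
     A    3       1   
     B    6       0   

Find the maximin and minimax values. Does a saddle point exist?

Maximin = 1, Minimax = 1, Saddle: True

Work:
Row minimums: [1, 0] → maximin = 1
Column maximums: [6, 1] → minimax = 1
Saddle point exists! Game value = 1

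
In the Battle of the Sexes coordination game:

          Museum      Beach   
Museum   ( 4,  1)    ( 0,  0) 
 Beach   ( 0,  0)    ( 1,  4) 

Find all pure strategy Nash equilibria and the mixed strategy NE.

Pure NE: (Museum, Museum) and (Beach, Beach); Mixed NE: p = 0.8, q = 0.2

Work:
Check pure NE:
(Museum, Museum): (4, 1) - no unilateral deviation beneficial
(Beach, Beach): (1, 4) - no unilateral deviation beneficial
Mixed NE: P1 plays Museum with p = 0.8, P2 plays Museum with q = 0.2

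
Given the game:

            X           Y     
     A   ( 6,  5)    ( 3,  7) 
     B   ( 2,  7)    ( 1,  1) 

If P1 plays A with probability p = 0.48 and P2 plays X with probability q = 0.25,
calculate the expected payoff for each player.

E[P1] = 2.45, E[P2] = 4.42

Work:
E[P1] = p·q·π₁(A,X) + p·(1-q)·π₁(A,Y) + (1-p)·q·π₁(B,X) + (1-p)·(1-q)·π₁(B,Y)
= 0.48·0.25·6 + 0.48·0.75·3 + 0.52·0.25·2 + 0.52·0.75·1
= 2.45

E[P2] = 4.42 (similar calculation)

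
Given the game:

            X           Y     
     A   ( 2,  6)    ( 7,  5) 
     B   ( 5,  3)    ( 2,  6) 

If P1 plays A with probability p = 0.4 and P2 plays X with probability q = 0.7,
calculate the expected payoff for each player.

E[P1] = 3.86, E[P2] = 4.62

Work:
E[P1] = p·q·π₁(A,X) + p·(1-q)·π₁(A,Y) + (1-p)·q·π₁(B,X) + (1-p)·(1-q)·π₁(B,Y)
= 0.4·0.7·2 + 0.4·0.3·7 + 0.6·0.7·5 + 0.6·0.3·2
= 3.86

E[P2] = 4.62 (similar calculation)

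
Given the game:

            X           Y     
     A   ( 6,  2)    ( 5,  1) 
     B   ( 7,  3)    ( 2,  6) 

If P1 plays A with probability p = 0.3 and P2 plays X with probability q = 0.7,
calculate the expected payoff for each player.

E[P1] = 5.56, E[P2] = 3.24

Work:
E[P1] = p·q·π₁(A,X) + p·(1-q)·π₁(A,Y) + (1-p)·q·π₁(B,X) + (1-p)·(1-q)·π₁(B,Y)
= 0.3·0.7·6 + 0.3·0.3·5 + 0.7·0.7·7 + 0.7·0.3·2
= 5.56

E[P2] = 3.24 (similar calculation)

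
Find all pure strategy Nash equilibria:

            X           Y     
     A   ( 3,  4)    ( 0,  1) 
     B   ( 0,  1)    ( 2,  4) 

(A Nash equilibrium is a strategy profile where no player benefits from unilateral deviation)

Nash equilibrium: (A, X), (B, Y)

Work:
Best responses:
  P1 vs X: payoffs [3, 0] → best response A (payoff 3)
  P1 vs Y: payoffs [0, 2] → best response B (payoff 2)
  P2 vs A: payoffs [4, 1] → best response X (payoff 4)
  P2 vs B: payoffs [1, 4] → best response Y (payoff 4)
Mutual best responses: (A,X), (B,Y) → Nash equilibria.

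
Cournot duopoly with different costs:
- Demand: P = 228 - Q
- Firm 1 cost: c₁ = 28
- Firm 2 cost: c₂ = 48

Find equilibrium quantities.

q₁* = 73.33, q₂* = 53.33

Work:
Reaction: q₁ = (228 - 28 - q₂)/2
Reaction: q₂ = (228 - 48 - q₁)/2
Solve simultaneously:
q₁* = (228 - 2×28 + 48)/3 = 73.33
q₂* = (228 - 2×48 + 28)/3 = 53.33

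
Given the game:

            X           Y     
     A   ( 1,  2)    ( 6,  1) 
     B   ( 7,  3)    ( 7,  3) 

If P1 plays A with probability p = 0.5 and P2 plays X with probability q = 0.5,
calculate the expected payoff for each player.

E[P1] = 5.25, E[P2] = 2.25

Work:
E[P1] = p·q·π₁(A,X) + p·(1-q)·π₁(A,Y) + (1-p)·q·π₁(B,X) + (1-p)·(1-q)·π₁(B,Y)
= 0.5·0.5·1 + 0.5·0.5·6 + 0.5·0.5·7 + 0.5·0.5·7
= 5.25

E[P2] = 2.25 (similar calculation)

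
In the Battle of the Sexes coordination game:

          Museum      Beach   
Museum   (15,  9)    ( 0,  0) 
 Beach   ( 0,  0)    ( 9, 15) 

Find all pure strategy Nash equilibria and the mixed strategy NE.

Pure NE: (Museum, Museum) and (Beach, Beach); Mixed NE: p = 0.625, q = 0.375

Work:
Check pure NE:
(Museum, Museum): (15, 9) - no unilateral deviation beneficial
(Beach, Beach): (9, 15) - no unilateral deviation beneficial
Mixed NE: P1 plays Museum with p = 0.625, P2 plays Museum with q = 0.375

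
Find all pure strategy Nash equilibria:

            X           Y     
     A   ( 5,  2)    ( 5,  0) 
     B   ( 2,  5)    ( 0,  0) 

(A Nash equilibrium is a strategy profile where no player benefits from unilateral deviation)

Nash equilibrium: (A, X)

Work:
Best responses:
  P1 vs X: payoffs [5, 2] → best response A (payoff 5)
  P1 vs Y: payoffs [5, 0] → best response A (payoff 5)
  P2 vs A: payoffs [2, 0] → best response X (payoff 2)
  P2 vs B: payoffs [5, 0] → best response X (payoff 5)
Mutual best responses: (A,X) → Nash equilibria.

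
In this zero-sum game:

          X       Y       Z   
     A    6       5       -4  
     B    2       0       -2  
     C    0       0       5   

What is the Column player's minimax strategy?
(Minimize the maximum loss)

Column should play Y or Z (all achieve the minimum), value = 5

Work:
Column player minimizes Row's maximum payoff:
Column X: max payoff to Row = 6
Column Y: max payoff to Row = 5
Column Z: max payoff to Row = 5
Minimum is 5, achieved by columns Y, Z (tied).
Each of Y or Z is a minimax strategy.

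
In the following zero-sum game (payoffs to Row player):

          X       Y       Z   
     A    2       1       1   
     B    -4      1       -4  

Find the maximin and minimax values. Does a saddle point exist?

Maximin = 1, Minimax = 1, Saddle: True

Work:
Row minimums: [1, -4] → maximin = 1
Column maximums: [2, 1, 1] → minimax = 1
Saddle point exists! Game value = 1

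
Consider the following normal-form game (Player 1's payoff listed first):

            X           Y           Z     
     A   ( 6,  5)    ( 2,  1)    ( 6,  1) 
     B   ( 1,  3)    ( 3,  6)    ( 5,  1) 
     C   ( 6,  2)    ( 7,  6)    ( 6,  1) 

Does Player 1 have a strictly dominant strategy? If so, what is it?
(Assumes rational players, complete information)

No strictly dominant strategy exists for Player 1

Work:
A strategy strictly dominates another if it gives a strictly higher payoff against every opponent action. Compare each pair of P1's strategies column-by-column:
  A vs B: [6 vs 1, 2 vs 3, 6 vs 5] → A does not strictly dominate B (column Y: 2 ≤ 3)
  A vs C: [6 vs 6, 2 vs 7, 6 vs 6] → A does not strictly dominate C (column X: 6 ≤ 6)
  B vs A: [1 vs 6, 3 vs 2, 5 vs 6] → B does not strictly dominate A (column X: 1 ≤ 6)
  B vs C: [1 vs 6, 3 vs 7, 5 vs 6] → B does not strictly dominate C (column X: 1 ≤ 6)
  C vs A: [6 vs 6, 7 vs 2, 6 vs 6] → C does not strictly dominate A (column X: 6 ≤ 6)
  C vs B: [6 vs 1, 7 vs 3, 6 vs 5] → C strictly dominates B
No single strategy strictly dominates all others → no strictly dominant strategy.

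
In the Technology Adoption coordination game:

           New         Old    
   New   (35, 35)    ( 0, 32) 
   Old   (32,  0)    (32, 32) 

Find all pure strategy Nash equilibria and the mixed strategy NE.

Pure NE: (New, New) and (Old, Old); Mixed NE: p = 0.9143, q = 0.9143

Work:
Check pure NE:
(New, New): (35, 35) - no unilateral deviation beneficial
(Old, Old): (32, 32) - no unilateral deviation beneficial
Mixed NE: P1 plays New with p = 0.9143, P2 plays New with q = 0.9143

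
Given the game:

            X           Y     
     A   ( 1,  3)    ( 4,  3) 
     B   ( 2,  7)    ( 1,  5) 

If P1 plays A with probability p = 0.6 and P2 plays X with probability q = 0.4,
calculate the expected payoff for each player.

E[P1] = 2.24, E[P2] = 4.12

Work:
E[P1] = p·q·π₁(A,X) + p·(1-q)·π₁(A,Y) + (1-p)·q·π₁(B,X) + (1-p)·(1-q)·π₁(B,Y)
= 0.6·0.4·1 + 0.6·0.6·4 + 0.4·0.4·2 + 0.4·0.6·1
= 2.24

E[P2] = 4.12 (similar calculation)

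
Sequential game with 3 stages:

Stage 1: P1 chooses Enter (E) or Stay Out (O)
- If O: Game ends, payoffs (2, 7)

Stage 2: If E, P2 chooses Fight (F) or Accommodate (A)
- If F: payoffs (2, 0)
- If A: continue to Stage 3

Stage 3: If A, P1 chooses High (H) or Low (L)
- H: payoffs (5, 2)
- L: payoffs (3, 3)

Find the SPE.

SPE: (E, A, H); Outcome (5, 2)

Work:
Stage 3: P1 chooses H (5 vs 3)
Stage 2: P2: F->0, A->2 (anticipating H). Choose A
Stage 1: P1: O->2, E->5 (anticipating A, H). Choose E
SPE path: E -> A -> H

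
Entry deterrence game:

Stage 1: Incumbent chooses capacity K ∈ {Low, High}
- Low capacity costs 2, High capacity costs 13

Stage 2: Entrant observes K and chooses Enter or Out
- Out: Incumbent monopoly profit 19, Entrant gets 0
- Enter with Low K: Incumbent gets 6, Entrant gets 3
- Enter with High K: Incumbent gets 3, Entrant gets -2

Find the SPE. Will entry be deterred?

SPE: (High, Enter|Low, Out|High); Entry deterred. Incumbent net profit = 6

Work:
After Low K: Entrant enters (3 > 0)
After High K: Entrant stays out (-2 < 0)
Incumbent: Low → 6−2=4, High → 19−13=6
Incumbent chooses High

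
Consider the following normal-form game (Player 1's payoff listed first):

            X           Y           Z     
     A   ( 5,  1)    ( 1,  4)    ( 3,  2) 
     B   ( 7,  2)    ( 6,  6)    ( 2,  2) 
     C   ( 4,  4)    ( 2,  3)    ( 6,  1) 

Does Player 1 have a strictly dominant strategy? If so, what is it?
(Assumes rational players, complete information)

No strictly dominant strategy exists for Player 1

Work:
A strategy strictly dominates another if it gives a strictly higher payoff against every opponent action. Compare each pair of P1's strategies column-by-column:
  A vs B: [5 vs 7, 1 vs 6, 3 vs 2] → A does not strictly dominate B (column X: 5 ≤ 7)
  A vs C: [5 vs 4, 1 vs 2, 3 vs 6] → A does not strictly dominate C (column Y: 1 ≤ 2)
  B vs A: [7 vs 5, 6 vs 1, 2 vs 3] → B does not strictly dominate A (column Z: 2 ≤ 3)
  B vs C: [7 vs 4, 6 vs 2, 2 vs 6] → B does not strictly dominate C (column Z: 2 ≤ 6)
  C vs A: [4 vs 5, 2 vs 1, 6 vs 3] → C does not strictly dominate A (column X: 4 ≤ 5)
  C vs B: [4 vs 7, 2 vs 6, 6 vs 2] → C does not strictly dominate B (column X: 4 ≤ 7)
No single strategy strictly dominates all others → no strictly dominant strategy.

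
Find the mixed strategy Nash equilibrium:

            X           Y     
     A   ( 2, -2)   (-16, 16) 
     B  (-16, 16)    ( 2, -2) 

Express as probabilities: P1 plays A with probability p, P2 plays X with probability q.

p = 0.5, q = 0.5

Work:
Find probabilities that make opponent indifferent:
P2 chooses q to make P1 indifferent between A and B
P1 chooses p to make P2 indifferent between X and Y
Mixed NE: P1 plays (A: 0.5, B: 0.5), P2 plays (X: 0.5, Y: 0.5)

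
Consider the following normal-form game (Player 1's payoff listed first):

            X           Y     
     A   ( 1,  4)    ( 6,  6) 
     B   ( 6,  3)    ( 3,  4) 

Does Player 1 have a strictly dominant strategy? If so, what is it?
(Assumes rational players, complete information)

No strictly dominant strategy exists for Player 1

Work:
A strategy strictly dominates another if it gives a strictly higher payoff against every opponent action. Compare each pair of P1's strategies column-by-column:
  A vs B: [1 vs 6, 6 vs 3] → A does not strictly dominate B (column X: 1 ≤ 6)
  B vs A: [6 vs 1, 3 vs 6] → B does not strictly dominate A (column Y: 3 ≤ 6)
No single strategy strictly dominates all others → no strictly dominant strategy.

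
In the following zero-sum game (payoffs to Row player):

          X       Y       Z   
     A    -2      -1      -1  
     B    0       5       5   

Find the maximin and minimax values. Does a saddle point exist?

Maximin = 0, Minimax = 0, Saddle: True

Work:
Row minimums: [-2, 0] → maximin = 0
Column maximums: [0, 5, 5] → minimax = 0
Saddle point exists! Game value = 0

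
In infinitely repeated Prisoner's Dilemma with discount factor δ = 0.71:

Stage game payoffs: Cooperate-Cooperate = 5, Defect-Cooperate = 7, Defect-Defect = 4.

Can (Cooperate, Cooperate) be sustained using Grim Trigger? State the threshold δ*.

δ* = 0.6667; since δ = 0.71 ≥ 0.6667, cooperation can be sustained

Work:
For Grim Trigger:
Cooperate forever: 5/(1-δ)
Defect then punished: 7 + 4·δ/(1-δ)
Need: 5/(1-δ) ≥ 7 + 4·δ/(1-δ)
Solving: δ ≥ (T-R)/(T-P) = (7-5)/(7-4) = 0.6667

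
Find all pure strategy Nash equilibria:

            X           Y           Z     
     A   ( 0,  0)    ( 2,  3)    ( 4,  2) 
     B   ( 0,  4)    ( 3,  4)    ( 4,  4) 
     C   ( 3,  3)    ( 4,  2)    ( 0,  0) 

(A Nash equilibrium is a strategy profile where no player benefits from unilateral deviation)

Nash equilibrium: (B, Z), (C, X)

Work:
Best responses:
  P1 vs X: payoffs [0, 0, 3] → best response C (payoff 3)
  P1 vs Y: payoffs [2, 3, 4] → best response C (payoff 4)
  P1 vs Z: payoffs [4, 4, 0] → best response A/B (payoff 4)
  P2 vs A: payoffs [0, 3, 2] → best response Y (payoff 3)
  P2 vs B: payoffs [4, 4, 4] → best response X/Y/Z (payoff 4)
  P2 vs C: payoffs [3, 2, 0] → best response X (payoff 3)
Mutual best responses: (B,Z), (C,X) → Nash equilibria.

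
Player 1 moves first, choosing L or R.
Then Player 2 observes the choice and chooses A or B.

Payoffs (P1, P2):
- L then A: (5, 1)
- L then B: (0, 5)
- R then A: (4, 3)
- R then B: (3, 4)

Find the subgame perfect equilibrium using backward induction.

P1 plays R, P2 plays B after L and B after R; Payoff (3, 4)

Work:
Backward induction:
After L: P2 chooses B → P1 gets 0
After R: P2 chooses B → P1 gets 3
P1 chooses R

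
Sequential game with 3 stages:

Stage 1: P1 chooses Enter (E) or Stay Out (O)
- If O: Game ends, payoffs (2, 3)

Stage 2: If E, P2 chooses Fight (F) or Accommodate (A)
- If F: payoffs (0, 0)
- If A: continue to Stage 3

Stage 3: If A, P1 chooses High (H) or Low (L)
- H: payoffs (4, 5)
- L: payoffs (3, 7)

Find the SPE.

SPE: (E, A, H); Outcome (4, 5)

Work:
Stage 3: P1 chooses H (4 vs 3)
Stage 2: P2: F->0, A->5 (anticipating H). Choose A
Stage 1: P1: O->2, E->4 (anticipating A, H). Choose E
SPE path: E -> A -> H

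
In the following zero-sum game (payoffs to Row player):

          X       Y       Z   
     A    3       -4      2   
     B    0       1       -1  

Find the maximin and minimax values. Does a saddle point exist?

Maximin = -1, Minimax = 1, Saddle: False

Work:
Row minimums: [-4, -1] → maximin = -1
Column maximums: [3, 1, 2] → minimax = 1
No saddle point (maximin ≠ minimax). Mixed strategy needed.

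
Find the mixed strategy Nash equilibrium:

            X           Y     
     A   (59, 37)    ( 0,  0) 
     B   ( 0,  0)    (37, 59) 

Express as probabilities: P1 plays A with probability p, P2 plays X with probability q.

p = 0.6146, q = 0.3854

Work:
Find probabilities that make opponent indifferent:
P2 chooses q to make P1 indifferent between A and B
P1 chooses p to make P2 indifferent between X and Y
Mixed NE: P1 plays (A: 0.6146, B: 0.3854), P2 plays (X: 0.3854, Y: 0.6146)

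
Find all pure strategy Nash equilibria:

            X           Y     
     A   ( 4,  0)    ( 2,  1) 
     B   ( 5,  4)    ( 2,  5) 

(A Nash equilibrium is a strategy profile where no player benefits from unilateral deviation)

Nash equilibrium: (A, Y), (B, Y)

Work:
Best responses:
  P1 vs X: payoffs [4, 5] → best response B (payoff 5)
  P1 vs Y: payoffs [2, 2] → best response A/B (payoff 2)
  P2 vs A: payoffs [0, 1] → best response Y (payoff 1)
  P2 vs B: payoffs [4, 5] → best response Y (payoff 5)
Mutual best responses: (A,Y), (B,Y) → Nash equilibria.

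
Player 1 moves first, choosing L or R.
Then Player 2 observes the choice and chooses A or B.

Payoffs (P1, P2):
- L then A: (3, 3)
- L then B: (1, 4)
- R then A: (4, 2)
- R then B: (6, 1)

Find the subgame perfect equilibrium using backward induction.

P1 plays R, P2 plays B after L and A after R; Payoff (4, 2)

Work:
Backward induction:
After L: P2 chooses B → P1 gets 1
After R: P2 chooses A → P1 gets 4
P1 chooses R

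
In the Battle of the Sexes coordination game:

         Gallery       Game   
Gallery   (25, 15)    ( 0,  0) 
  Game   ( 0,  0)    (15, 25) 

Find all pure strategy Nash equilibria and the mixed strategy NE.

Pure NE: (Gallery, Gallery) and (Game, Game); Mixed NE: p = 0.625, q = 0.375

Work:
Check pure NE:
(Gallery, Gallery): (25, 15) - no unilateral deviation beneficial
(Game, Game): (15, 25) - no unilateral deviation beneficial
Mixed NE: P1 plays Gallery with p = 0.625, P2 plays Gallery with q = 0.375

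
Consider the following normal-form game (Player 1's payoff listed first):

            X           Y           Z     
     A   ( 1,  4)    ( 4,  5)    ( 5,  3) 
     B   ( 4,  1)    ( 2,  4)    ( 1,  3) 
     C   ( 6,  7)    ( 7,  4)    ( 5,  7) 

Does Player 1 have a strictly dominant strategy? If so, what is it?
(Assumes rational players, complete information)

No strictly dominant strategy exists for Player 1

Work:
A strategy strictly dominates another if it gives a strictly higher payoff against every opponent action. Compare each pair of P1's strategies column-by-column:
  A vs B: [1 vs 4, 4 vs 2, 5 vs 1] → A does not strictly dominate B (column X: 1 ≤ 4)
  A vs C: [1 vs 6, 4 vs 7, 5 vs 5] → A does not strictly dominate C (column X: 1 ≤ 6)
  B vs A: [4 vs 1, 2 vs 4, 1 vs 5] → B does not strictly dominate A (column Y: 2 ≤ 4)
  B vs C: [4 vs 6, 2 vs 7, 1 vs 5] → B does not strictly dominate C (column X: 4 ≤ 6)
  C vs A: [6 vs 1, 7 vs 4, 5 vs 5] → C does not strictly dominate A (column Z: 5 ≤ 5)
  C vs B: [6 vs 4, 7 vs 2, 5 vs 1] → C strictly dominates B
No single strategy strictly dominates all others → no strictly dominant strategy.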